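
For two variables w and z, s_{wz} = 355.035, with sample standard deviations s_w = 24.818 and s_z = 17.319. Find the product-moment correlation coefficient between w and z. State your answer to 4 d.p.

0.8260

r = Cov(w,z) / (s_w · s_z) = 355.035 / (24.818 × 17.319)
  = 355.035 / 429.8229 ≈ 0.8260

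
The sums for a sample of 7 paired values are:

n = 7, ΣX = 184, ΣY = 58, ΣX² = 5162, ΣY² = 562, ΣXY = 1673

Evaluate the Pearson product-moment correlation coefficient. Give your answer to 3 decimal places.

r = (nΣXY − ΣXΣY) / √[(nΣX² − (ΣX)²)(nΣY² − (ΣY)²)]
Numerator: 7×1673 − 184×58 = 1039
Denominator: √[(36134 − 33856)(3934 − 3364)] = √[2278 × 570] = 1139.4999
r = 1039 / 1139.4999 ≈ 0.912

0.912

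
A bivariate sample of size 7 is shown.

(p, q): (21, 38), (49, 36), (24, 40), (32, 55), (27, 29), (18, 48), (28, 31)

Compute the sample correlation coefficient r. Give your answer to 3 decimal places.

-0.138

n = 7, Σp = 199, Σq = 277, Σp² = 6279, Σq² = 11471, Σpq = 7797
nΣpq − ΣpΣq = 54579 − 55123 = -544
nΣp² − (Σp)² = 43953 − 39601 = 4352; nΣq² − (Σq)² = 80297 − 76729 = 3568
r = -544 / √(4352 × 3568) = -544 / 3940.5502 ≈ -0.138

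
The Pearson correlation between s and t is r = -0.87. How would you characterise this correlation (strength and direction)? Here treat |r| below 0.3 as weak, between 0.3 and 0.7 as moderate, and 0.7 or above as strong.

strong negative

r = -0.87 < 0 so the relationship is negative.
|r| = 0.87, which falls in the strong range.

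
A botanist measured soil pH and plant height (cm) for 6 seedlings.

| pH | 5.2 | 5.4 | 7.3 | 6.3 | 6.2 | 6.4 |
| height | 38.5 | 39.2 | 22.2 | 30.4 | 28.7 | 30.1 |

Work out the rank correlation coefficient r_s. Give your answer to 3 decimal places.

-0.771

Rank pH: 1, 2, 6, 4, 3, 5
Rank height: 5, 6, 1, 4, 2, 3
d = rank(pH) − rank(height): -4, -4, 5, 0, 1, 2; Σd² = 62
ρ = 1 − 6Σd² / [n(n²−1)] = 1 − 6×62 / (6×35) = 1 − 372/210 ≈ -0.771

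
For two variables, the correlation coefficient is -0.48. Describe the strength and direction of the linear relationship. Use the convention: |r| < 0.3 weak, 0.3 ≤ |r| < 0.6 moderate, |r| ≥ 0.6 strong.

r = -0.48 < 0 so the relationship is negative.
|r| = 0.48, which falls in the moderate range.

moderate negative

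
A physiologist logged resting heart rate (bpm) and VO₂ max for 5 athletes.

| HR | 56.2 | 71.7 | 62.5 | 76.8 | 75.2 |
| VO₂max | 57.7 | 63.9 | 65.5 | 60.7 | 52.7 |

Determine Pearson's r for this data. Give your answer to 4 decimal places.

-0.1958

n = 5, Σx = 342.4, Σy = 300.5, Σx² = 23758.86, Σy² = 18164.53, Σxy = 20542.92
nΣxy − ΣxΣy = 102714.6 − 102891.2 = -176.6
nΣx² − (Σx)² = 118794.3 − 117237.76 = 1556.54; nΣy² − (Σy)² = 90822.65 − 90300.25 = 522.4
r = -176.6 / √(1556.54 × 522.4) = -176.6 / 901.7408 ≈ -0.1958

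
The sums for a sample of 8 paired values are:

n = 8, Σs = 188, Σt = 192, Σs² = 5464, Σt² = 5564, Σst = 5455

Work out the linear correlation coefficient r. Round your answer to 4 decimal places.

r = (nΣst − ΣsΣt) / √[(nΣs² − (Σs)²)(nΣt² − (Σt)²)]
Numerator: 8×5455 − 188×192 = 7544
Denominator: √[(43712 − 35344)(44512 − 36864)] = √[8368 × 7648] = 7999.9040
r = 7544 / 7999.9040 ≈ 0.9430

0.9430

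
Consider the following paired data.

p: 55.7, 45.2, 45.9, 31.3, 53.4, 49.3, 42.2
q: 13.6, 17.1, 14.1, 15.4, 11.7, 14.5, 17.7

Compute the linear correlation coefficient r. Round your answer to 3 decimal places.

n = 7, Σp = 323, Σq = 104.1, Σp² = 15294.92, Σq² = 1573.77, Σpq = 4746.22
nΣpq − ΣpΣq = 33223.54 − 33624.3 = -400.76
nΣp² − (Σp)² = 107064.44 − 104329 = 2735.44; nΣq² − (Σq)² = 11016.39 − 10836.81 = 179.58
r = -400.76 / √(2735.44 × 179.58) = -400.76 / 700.8782 ≈ -0.572

-0.572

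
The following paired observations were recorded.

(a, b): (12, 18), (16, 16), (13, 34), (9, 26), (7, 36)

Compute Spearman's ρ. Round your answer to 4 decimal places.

-0.7000

Rank a: 3, 5, 4, 2, 1
Rank b: 2, 1, 4, 3, 5
d = rank(a) − rank(b): 1, 4, 0, -1, -4; Σd² = 34
ρ = 1 − 6Σd² / [n(n²−1)] = 1 − 6×34 / (5×24) = 1 − 204/120 ≈ -0.7000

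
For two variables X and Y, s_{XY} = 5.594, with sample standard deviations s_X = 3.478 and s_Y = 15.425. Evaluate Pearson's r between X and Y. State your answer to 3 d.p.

r = Cov(X,Y) / (s_X · s_Y) = 5.594 / (3.478 × 15.425)
  = 5.594 / 53.6482 ≈ 0.104

0.104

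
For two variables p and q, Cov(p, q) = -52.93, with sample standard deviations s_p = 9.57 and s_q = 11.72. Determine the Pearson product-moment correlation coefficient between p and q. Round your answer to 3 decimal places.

-0.472

r = Cov(p,q) / (s_p · s_q) = -52.93 / (9.57 × 11.72)
  = -52.93 / 112.1604 ≈ -0.472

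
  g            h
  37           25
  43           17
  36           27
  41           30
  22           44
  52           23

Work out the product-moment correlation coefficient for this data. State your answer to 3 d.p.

n = 6, Σg = 231, Σh = 166, Σg² = 9383, Σh² = 5008, Σgh = 6022
nΣgh − ΣgΣh = 36132 − 38346 = -2214
nΣg² − (Σg)² = 56298 − 53361 = 2937; nΣh² − (Σh)² = 30048 − 27556 = 2492
r = -2214 / √(2937 × 2492) = -2214 / 2705.3658 ≈ -0.818

-0.818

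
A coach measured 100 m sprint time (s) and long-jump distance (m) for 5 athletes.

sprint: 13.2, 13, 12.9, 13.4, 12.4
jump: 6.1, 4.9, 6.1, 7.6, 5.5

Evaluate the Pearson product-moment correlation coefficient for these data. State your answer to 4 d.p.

0.6304

n = 5, Σx = 64.9, Σy = 30.2, Σx² = 842.97, Σy² = 186.44, Σxy = 392.95
nΣxy − ΣxΣy = 1964.75 − 1959.98 = 4.77
nΣx² − (Σx)² = 4214.85 − 4212.01 = 2.84; nΣy² − (Σy)² = 932.2 − 912.04 = 20.16
r = 4.77 / √(2.84 × 20.16) = 4.77 / 7.5667 ≈ 0.6304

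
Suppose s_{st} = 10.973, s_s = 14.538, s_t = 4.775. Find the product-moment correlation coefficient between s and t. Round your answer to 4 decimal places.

0.1581

r = Cov(s,t) / (s_s · s_t) = 10.973 / (14.538 × 4.775)
  = 10.973 / 69.4190 ≈ 0.1581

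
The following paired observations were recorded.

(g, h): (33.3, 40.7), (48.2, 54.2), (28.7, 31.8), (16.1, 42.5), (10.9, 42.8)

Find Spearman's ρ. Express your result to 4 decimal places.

0.1000

Rank g: 4, 5, 3, 2, 1
Rank h: 2, 5, 1, 3, 4
d = rank(g) − rank(h): 2, 0, 2, -1, -3; Σd² = 18
ρ = 1 − 6Σd² / [n(n²−1)] = 1 − 6×18 / (5×24) = 1 − 108/120 ≈ 0.1000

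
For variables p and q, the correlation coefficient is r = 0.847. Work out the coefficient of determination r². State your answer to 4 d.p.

r² = (0.847)² = 0.7174

0.7174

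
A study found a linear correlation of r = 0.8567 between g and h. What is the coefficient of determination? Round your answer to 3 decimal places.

r² = (0.8567)² = 0.734

0.734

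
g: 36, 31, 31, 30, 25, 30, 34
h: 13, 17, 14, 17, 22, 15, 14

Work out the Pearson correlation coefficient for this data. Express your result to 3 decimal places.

n = 7, Σg = 217, Σh = 112, Σg² = 6799, Σh² = 1848, Σgh = 3415
nΣgh − ΣgΣh = 23905 − 24304 = -399
nΣg² − (Σg)² = 47593 − 47089 = 504; nΣh² − (Σh)² = 12936 − 12544 = 392
r = -399 / √(504 × 392) = -399 / 444.4862 ≈ -0.898

-0.898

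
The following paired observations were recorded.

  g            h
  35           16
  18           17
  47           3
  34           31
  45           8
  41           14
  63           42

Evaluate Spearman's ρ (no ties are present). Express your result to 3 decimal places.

Rank g: 3, 1, 6, 2, 5, 4, 7
Rank h: 4, 5, 1, 6, 2, 3, 7
d = rank(g) − rank(h): -1, -4, 5, -4, 3, 1, 0; Σd² = 68
ρ = 1 − 6Σd² / [n(n²−1)] = 1 − 6×68 / (7×48) = 1 − 408/336 ≈ -0.214

-0.214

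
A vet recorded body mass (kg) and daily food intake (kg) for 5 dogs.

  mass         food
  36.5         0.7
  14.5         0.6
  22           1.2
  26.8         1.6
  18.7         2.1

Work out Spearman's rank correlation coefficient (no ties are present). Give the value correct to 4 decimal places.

Rank mass: 5, 1, 3, 4, 2
Rank food: 2, 1, 3, 4, 5
d = rank(mass) − rank(food): 3, 0, 0, 0, -3; Σd² = 18
ρ = 1 − 6Σd² / [n(n²−1)] = 1 − 6×18 / (5×24) = 1 − 108/120 ≈ 0.1000

0.1000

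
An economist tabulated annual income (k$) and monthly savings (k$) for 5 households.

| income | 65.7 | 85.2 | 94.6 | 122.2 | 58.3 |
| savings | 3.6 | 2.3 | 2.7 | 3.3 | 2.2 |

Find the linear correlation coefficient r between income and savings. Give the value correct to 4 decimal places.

0.2912

n = 5, Σx = 426, Σy = 14.1, Σx² = 38856.42, Σy² = 41.27, Σxy = 1219.42
nΣxy − ΣxΣy = 6097.1 − 6006.6 = 90.5
nΣx² − (Σx)² = 194282.1 − 181476 = 12806.1; nΣy² − (Σy)² = 206.35 − 198.81 = 7.54
r = 90.5 / √(12806.1 × 7.54) = 90.5 / 310.7378 ≈ 0.2912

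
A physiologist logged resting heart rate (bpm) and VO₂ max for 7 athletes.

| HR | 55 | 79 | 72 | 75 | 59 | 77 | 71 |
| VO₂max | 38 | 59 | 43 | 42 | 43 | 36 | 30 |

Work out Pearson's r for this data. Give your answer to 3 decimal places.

0.301

n = 7, Σx = 488, Σy = 291, Σx² = 34526, Σy² = 12583, Σxy = 20436
nΣxy − ΣxΣy = 143052 − 142008 = 1044
nΣx² − (Σx)² = 241682 − 238144 = 3538; nΣy² − (Σy)² = 88081 − 84681 = 3400
r = 1044 / √(3538 × 3400) = 1044 / 3468.3137 ≈ 0.301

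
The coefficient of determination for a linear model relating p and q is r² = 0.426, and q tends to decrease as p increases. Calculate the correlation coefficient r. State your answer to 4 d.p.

|r| = √0.426 = 0.6527
The association is negative, so r = −0.6527.

-0.6527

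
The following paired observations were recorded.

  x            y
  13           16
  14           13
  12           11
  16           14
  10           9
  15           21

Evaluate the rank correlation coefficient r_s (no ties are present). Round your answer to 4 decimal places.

0.7143

Rank x: 3, 4, 2, 6, 1, 5
Rank y: 5, 3, 2, 4, 1, 6
d = rank(x) − rank(y): -2, 1, 0, 2, 0, -1; Σd² = 10
ρ = 1 − 6Σd² / [n(n²−1)] = 1 − 6×10 / (6×35) = 1 − 60/210 ≈ 0.7143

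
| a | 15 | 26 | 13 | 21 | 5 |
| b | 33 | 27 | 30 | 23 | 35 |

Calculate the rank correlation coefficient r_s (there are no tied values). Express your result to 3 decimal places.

-0.800

Rank a: 3, 5, 2, 4, 1
Rank b: 4, 2, 3, 1, 5
d = rank(a) − rank(b): -1, 3, -1, 3, -4; Σd² = 36
ρ = 1 − 6Σd² / [n(n²−1)] = 1 − 6×36 / (5×24) = 1 − 216/120 ≈ -0.800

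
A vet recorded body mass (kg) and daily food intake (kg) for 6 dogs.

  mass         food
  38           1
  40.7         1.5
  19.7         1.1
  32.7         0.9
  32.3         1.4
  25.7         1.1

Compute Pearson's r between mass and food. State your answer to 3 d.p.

n = 6, Σx = 189.1, Σy = 7, Σx² = 6261.65, Σy² = 8.44, Σxy = 223.64
nΣxy − ΣxΣy = 1341.84 − 1323.7 = 18.14
nΣx² − (Σx)² = 37569.9 − 35758.81 = 1811.09; nΣy² − (Σy)² = 50.64 − 49 = 1.64
r = 18.14 / √(1811.09 × 1.64) = 18.14 / 54.4994 ≈ 0.333

0.333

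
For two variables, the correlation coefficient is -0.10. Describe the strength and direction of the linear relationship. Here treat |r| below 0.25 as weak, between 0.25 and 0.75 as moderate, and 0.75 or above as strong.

r = -0.10 < 0 so the relationship is negative.
|r| = 0.10, which falls in the weak range.

weak negative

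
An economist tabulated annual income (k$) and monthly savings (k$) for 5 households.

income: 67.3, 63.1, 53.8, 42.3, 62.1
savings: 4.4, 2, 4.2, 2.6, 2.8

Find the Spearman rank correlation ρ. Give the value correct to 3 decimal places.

Rank income: 5, 4, 2, 1, 3
Rank savings: 5, 1, 4, 2, 3
d = rank(income) − rank(savings): 0, 3, -2, -1, 0; Σd² = 14
ρ = 1 − 6Σd² / [n(n²−1)] = 1 − 6×14 / (5×24) = 1 − 84/120 ≈ 0.300

0.300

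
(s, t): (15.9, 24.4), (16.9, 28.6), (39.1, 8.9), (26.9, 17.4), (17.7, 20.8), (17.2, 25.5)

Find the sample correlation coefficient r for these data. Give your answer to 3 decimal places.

-0.941

n = 6, Σs = 133.7, Σt = 125.6, Σs² = 3399.97, Σt² = 2878.18, Σst = 2494.11
nΣst − ΣsΣt = 14964.66 − 16792.72 = -1828.06
nΣs² − (Σs)² = 20399.82 − 17875.69 = 2524.13; nΣt² − (Σt)² = 17269.08 − 15775.36 = 1493.72
r = -1828.06 / √(2524.13 × 1493.72) = -1828.06 / 1941.7372 ≈ -0.941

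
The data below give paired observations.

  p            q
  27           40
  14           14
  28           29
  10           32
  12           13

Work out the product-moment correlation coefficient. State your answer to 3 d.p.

n = 5, Σp = 91, Σq = 128, Σp² = 1953, Σq² = 3830, Σpq = 2564
nΣpq − ΣpΣq = 12820 − 11648 = 1172
nΣp² − (Σp)² = 9765 − 8281 = 1484; nΣq² − (Σq)² = 19150 − 16384 = 2766
r = 1172 / √(1484 × 2766) = 1172 / 2026.0168 ≈ 0.578

0.578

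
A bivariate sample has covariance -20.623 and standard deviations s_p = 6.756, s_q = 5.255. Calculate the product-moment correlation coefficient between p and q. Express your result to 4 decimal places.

-0.5809

r = Cov(p,q) / (s_p · s_q) = -20.623 / (6.756 × 5.255)
  = -20.623 / 35.5028 ≈ -0.5809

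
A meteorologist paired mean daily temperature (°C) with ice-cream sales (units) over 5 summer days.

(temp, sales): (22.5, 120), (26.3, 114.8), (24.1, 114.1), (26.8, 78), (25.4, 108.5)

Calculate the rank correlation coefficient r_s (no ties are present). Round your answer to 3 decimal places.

-0.700

Rank temp: 1, 4, 2, 5, 3
Rank sales: 5, 4, 3, 1, 2
d = rank(temp) − rank(sales): -4, 0, -1, 4, 1; Σd² = 34
ρ = 1 − 6Σd² / [n(n²−1)] = 1 − 6×34 / (5×24) = 1 − 204/120 ≈ -0.700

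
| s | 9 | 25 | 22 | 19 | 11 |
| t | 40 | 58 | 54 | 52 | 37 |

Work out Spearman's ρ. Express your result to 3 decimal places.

Rank s: 1, 5, 4, 3, 2
Rank t: 2, 5, 4, 3, 1
d = rank(s) − rank(t): -1, 0, 0, 0, 1; Σd² = 2
ρ = 1 − 6Σd² / [n(n²−1)] = 1 − 6×2 / (5×24) = 1 − 12/120 ≈ 0.900

0.900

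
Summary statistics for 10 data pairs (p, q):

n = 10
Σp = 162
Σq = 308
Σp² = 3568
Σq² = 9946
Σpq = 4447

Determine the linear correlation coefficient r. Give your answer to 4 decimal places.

-0.8239

r = (nΣpq − ΣpΣq) / √[(nΣp² − (Σp)²)(nΣq² − (Σq)²)]
Numerator: 10×4447 − 162×308 = -5426
Denominator: √[(35680 − 26244)(99460 − 94864)] = √[9436 × 4596] = 6585.4275
r = -5426 / 6585.4275 ≈ -0.8239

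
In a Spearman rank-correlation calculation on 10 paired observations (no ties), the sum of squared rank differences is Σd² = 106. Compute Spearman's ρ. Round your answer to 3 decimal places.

0.358

ρ = 1 − 6Σd² / [n(n²−1)] = 1 − 6×106 / (10×99)
  = 1 − 636/990 = 1 − 0.6424 ≈ 0.358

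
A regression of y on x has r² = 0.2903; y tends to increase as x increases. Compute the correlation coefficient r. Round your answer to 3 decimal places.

|r| = √0.2903 = 0.539
The association is positive, so r = 0.539.

0.539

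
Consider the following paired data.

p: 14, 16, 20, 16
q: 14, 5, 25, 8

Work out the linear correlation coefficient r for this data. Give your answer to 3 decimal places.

n = 4, Σp = 66, Σq = 52, Σp² = 1108, Σq² = 910, Σpq = 904
nΣpq − ΣpΣq = 3616 − 3432 = 184
nΣp² − (Σp)² = 4432 − 4356 = 76; nΣq² − (Σq)² = 3640 − 2704 = 936
r = 184 / √(76 × 936) = 184 / 266.7133 ≈ 0.690

0.690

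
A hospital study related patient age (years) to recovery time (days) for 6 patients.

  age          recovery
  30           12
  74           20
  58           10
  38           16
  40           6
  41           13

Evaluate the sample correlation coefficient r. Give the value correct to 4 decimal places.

0.4990

n = 6, Σx = 281, Σy = 77, Σx² = 14465, Σy² = 1105, Σxy = 3801
nΣxy − ΣxΣy = 22806 − 21637 = 1169
nΣx² − (Σx)² = 86790 − 78961 = 7829; nΣy² − (Σy)² = 6630 − 5929 = 701
r = 1169 / √(7829 × 701) = 1169 / 2342.6756 ≈ 0.4990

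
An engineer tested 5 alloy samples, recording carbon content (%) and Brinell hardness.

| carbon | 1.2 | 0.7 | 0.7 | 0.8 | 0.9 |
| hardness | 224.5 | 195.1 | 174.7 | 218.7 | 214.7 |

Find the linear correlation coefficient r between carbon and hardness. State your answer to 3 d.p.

n = 5, Σx = 4.3, Σy = 1027.7, Σx² = 3.87, Σy² = 212910.13, Σxy = 896.45
nΣxy − ΣxΣy = 4482.25 − 4419.11 = 63.14
nΣx² − (Σx)² = 19.35 − 18.49 = 0.86; nΣy² − (Σy)² = 1064550.65 − 1056167.29 = 8383.36
r = 63.14 / √(0.86 × 8383.36) = 63.14 / 84.9099 ≈ 0.744

0.744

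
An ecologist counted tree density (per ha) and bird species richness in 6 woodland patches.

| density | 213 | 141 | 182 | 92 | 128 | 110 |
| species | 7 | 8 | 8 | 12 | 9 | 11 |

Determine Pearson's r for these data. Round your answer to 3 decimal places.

n = 6, Σx = 866, Σy = 55, Σx² = 135322, Σy² = 523, Σxy = 7541
nΣxy − ΣxΣy = 45246 − 47630 = -2384
nΣx² − (Σx)² = 811932 − 749956 = 61976; nΣy² − (Σy)² = 3138 − 3025 = 113
r = -2384 / √(61976 × 113) = -2384 / 2646.3726 ≈ -0.901

-0.901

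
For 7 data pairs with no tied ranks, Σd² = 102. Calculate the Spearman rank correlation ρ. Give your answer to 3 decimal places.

ρ = 1 − 6Σd² / [n(n²−1)] = 1 − 6×102 / (7×48)
  = 1 − 612/336 = 1 − 1.8214 ≈ -0.821

-0.821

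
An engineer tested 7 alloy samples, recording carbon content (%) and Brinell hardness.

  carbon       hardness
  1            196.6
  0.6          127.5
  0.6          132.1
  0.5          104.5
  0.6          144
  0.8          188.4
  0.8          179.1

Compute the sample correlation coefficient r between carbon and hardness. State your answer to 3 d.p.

n = 7, Σx = 4.9, Σy = 1072.2, Σx² = 3.61, Σy² = 171585.84, Σxy = 785.01
nΣxy − ΣxΣy = 5495.07 − 5253.78 = 241.29
nΣx² − (Σx)² = 25.27 − 24.01 = 1.26; nΣy² − (Σy)² = 1201100.88 − 1149612.84 = 51488.04
r = 241.29 / √(1.26 × 51488.04) = 241.29 / 254.7056 ≈ 0.947

0.947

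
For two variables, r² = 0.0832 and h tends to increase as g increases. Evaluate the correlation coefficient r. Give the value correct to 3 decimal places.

|r| = √0.0832 = 0.288
The association is positive, so r = 0.288.

0.288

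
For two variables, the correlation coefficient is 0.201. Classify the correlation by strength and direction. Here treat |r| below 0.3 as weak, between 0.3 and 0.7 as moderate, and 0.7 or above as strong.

r = 0.201 > 0 so the relationship is positive.
|r| = 0.201, which falls in the weak range.

weak positive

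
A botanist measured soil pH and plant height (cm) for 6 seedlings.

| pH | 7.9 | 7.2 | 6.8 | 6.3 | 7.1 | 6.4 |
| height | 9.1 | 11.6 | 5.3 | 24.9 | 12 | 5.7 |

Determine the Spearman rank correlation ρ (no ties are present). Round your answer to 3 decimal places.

Rank pH: 6, 5, 3, 1, 4, 2
Rank height: 3, 4, 1, 6, 5, 2
d = rank(pH) − rank(height): 3, 1, 2, -5, -1, 0; Σd² = 40
ρ = 1 − 6Σd² / [n(n²−1)] = 1 − 6×40 / (6×35) = 1 − 240/210 ≈ -0.143

-0.143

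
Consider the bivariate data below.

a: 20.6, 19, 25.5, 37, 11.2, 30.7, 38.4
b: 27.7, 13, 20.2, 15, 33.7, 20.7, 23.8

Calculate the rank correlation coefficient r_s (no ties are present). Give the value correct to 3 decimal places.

-0.214

Rank a: 3, 2, 4, 6, 1, 5, 7
Rank b: 6, 1, 3, 2, 7, 4, 5
d = rank(a) − rank(b): -3, 1, 1, 4, -6, 1, 2; Σd² = 68
ρ = 1 − 6Σd² / [n(n²−1)] = 1 − 6×68 / (7×48) = 1 − 408/336 ≈ -0.214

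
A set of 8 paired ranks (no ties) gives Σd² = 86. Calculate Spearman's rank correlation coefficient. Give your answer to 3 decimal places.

-0.024

ρ = 1 − 6Σd² / [n(n²−1)] = 1 − 6×86 / (8×63)
  = 1 − 516/504 = 1 − 1.0238 ≈ -0.024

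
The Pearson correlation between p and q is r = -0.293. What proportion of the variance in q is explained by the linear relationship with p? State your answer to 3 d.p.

r² = (-0.293)² = 0.086

0.086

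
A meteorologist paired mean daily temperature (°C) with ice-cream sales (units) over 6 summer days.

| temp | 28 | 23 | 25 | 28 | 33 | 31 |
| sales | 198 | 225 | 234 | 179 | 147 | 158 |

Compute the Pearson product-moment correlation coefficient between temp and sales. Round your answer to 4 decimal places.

n = 6, Σx = 168, Σy = 1141, Σx² = 4772, Σy² = 223199, Σxy = 31330
nΣxy − ΣxΣy = 187980 − 191688 = -3708
nΣx² − (Σx)² = 28632 − 28224 = 408; nΣy² − (Σy)² = 1339194 − 1301881 = 37313
r = -3708 / √(408 × 37313) = -3708 / 3901.7565 ≈ -0.9503

-0.9503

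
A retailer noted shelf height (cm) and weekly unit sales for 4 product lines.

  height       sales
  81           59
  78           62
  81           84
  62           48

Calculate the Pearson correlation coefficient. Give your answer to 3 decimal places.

n = 4, Σx = 302, Σy = 253, Σx² = 23050, Σy² = 16685, Σxy = 19395
nΣxy − ΣxΣy = 77580 − 76406 = 1174
nΣx² − (Σx)² = 92200 − 91204 = 996; nΣy² − (Σy)² = 66740 − 64009 = 2731
r = 1174 / √(996 × 2731) = 1174 / 1649.2653 ≈ 0.712

0.712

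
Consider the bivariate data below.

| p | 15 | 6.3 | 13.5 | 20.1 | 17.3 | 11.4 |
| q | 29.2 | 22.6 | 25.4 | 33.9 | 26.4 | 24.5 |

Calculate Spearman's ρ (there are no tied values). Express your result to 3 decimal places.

0.943

Rank p: 4, 1, 3, 6, 5, 2
Rank q: 5, 1, 3, 6, 4, 2
d = rank(p) − rank(q): -1, 0, 0, 0, 1, 0; Σd² = 2
ρ = 1 − 6Σd² / [n(n²−1)] = 1 − 6×2 / (6×35) = 1 − 12/210 ≈ 0.943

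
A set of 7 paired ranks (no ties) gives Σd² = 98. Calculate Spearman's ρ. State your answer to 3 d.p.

-0.750

ρ = 1 − 6Σd² / [n(n²−1)] = 1 − 6×98 / (7×48)
  = 1 − 588/336 = 1 − 1.7500 ≈ -0.750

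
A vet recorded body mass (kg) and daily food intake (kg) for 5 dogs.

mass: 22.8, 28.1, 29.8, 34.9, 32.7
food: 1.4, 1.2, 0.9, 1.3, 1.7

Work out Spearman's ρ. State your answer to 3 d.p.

0.100

Rank mass: 1, 2, 3, 5, 4
Rank food: 4, 2, 1, 3, 5
d = rank(mass) − rank(food): -3, 0, 2, 2, -1; Σd² = 18
ρ = 1 − 6Σd² / [n(n²−1)] = 1 − 6×18 / (5×24) = 1 − 108/120 ≈ 0.100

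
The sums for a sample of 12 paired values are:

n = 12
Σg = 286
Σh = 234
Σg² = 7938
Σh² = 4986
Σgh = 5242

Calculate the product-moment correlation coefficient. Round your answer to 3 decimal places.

r = (nΣgh − ΣgΣh) / √[(nΣg² − (Σg)²)(nΣh² − (Σh)²)]
Numerator: 12×5242 − 286×234 = -4020
Denominator: √[(95256 − 81796)(59832 − 54756)] = √[13460 × 5076] = 8265.7704
r = -4020 / 8265.7704 ≈ -0.486

-0.486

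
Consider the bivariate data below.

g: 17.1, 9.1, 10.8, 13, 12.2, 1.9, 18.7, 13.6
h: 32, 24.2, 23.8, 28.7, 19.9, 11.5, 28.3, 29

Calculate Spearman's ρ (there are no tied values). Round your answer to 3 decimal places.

0.762

Rank g: 7, 2, 3, 5, 4, 1, 8, 6
Rank h: 8, 4, 3, 6, 2, 1, 5, 7
d = rank(g) − rank(h): -1, -2, 0, -1, 2, 0, 3, -1; Σd² = 20
ρ = 1 − 6Σd² / [n(n²−1)] = 1 − 6×20 / (8×63) = 1 − 120/504 ≈ 0.762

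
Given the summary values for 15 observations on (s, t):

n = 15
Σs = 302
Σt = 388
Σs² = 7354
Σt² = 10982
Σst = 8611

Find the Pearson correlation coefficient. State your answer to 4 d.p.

r = (nΣst − ΣsΣt) / √[(nΣs² − (Σs)²)(nΣt² − (Σt)²)]
Numerator: 15×8611 − 302×388 = 11989
Denominator: √[(110310 − 91204)(164730 − 150544)] = √[19106 × 14186] = 16463.2231
r = 11989 / 16463.2231 ≈ 0.7282

0.7282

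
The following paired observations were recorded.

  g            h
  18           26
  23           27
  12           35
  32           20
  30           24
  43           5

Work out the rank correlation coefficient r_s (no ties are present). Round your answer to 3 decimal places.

Rank g: 2, 3, 1, 5, 4, 6
Rank h: 4, 5, 6, 2, 3, 1
d = rank(g) − rank(h): -2, -2, -5, 3, 1, 5; Σd² = 68
ρ = 1 − 6Σd² / [n(n²−1)] = 1 − 6×68 / (6×35) = 1 − 408/210 ≈ -0.943

-0.943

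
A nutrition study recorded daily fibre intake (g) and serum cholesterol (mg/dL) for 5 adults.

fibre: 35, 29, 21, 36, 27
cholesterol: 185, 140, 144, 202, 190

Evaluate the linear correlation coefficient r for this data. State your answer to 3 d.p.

0.683

n = 5, Σx = 148, Σy = 861, Σx² = 4532, Σy² = 151465, Σxy = 25961
nΣxy − ΣxΣy = 129805 − 127428 = 2377
nΣx² − (Σx)² = 22660 − 21904 = 756; nΣy² − (Σy)² = 757325 − 741321 = 16004
r = 2377 / √(756 × 16004) = 2377 / 3478.3651 ≈ 0.683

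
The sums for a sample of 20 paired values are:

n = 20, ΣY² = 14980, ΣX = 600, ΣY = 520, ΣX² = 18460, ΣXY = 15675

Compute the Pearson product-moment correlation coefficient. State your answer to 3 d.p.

r = (nΣXY − ΣXΣY) / √[(nΣX² − (ΣX)²)(nΣY² − (ΣY)²)]
Numerator: 20×15675 − 600×520 = 1500
Denominator: √[(369200 − 360000)(299600 − 270400)] = √[9200 × 29200] = 16390.2410
r = 1500 / 16390.2410 ≈ 0.092

0.092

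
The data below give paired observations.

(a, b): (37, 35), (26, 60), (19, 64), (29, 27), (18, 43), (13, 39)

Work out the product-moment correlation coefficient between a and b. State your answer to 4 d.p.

-0.3292

n = 6, Σa = 142, Σb = 268, Σa² = 3740, Σb² = 13020, Σab = 6135
nΣab − ΣaΣb = 36810 − 38056 = -1246
nΣa² − (Σa)² = 22440 − 20164 = 2276; nΣb² − (Σb)² = 78120 − 71824 = 6296
r = -1246 / √(2276 × 6296) = -1246 / 3785.4585 ≈ -0.3292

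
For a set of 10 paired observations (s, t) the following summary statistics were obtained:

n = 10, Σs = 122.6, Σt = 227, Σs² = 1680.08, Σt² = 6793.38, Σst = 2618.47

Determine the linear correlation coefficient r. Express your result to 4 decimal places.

r = (nΣst − ΣsΣt) / √[(nΣs² − (Σs)²)(nΣt² − (Σt)²)]
Numerator: 10×2618.47 − 122.6×227 = -1645.5
Denominator: √[(16800.8 − 15030.76)(67933.8 − 51529)] = √[1770.04 × 16404.8] = 5388.6132
r = -1645.5 / 5388.6132 ≈ -0.3054

-0.3054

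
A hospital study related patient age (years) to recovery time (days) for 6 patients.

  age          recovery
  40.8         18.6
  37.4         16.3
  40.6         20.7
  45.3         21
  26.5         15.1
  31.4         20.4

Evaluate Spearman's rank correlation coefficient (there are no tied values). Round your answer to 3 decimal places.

0.714

Rank age: 5, 3, 4, 6, 1, 2
Rank recovery: 3, 2, 5, 6, 1, 4
d = rank(age) − rank(recovery): 2, 1, -1, 0, 0, -2; Σd² = 10
ρ = 1 − 6Σd² / [n(n²−1)] = 1 − 6×10 / (6×35) = 1 − 60/210 ≈ 0.714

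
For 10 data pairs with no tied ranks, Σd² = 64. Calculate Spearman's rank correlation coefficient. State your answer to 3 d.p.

0.612

ρ = 1 − 6Σd² / [n(n²−1)] = 1 − 6×64 / (10×99)
  = 1 − 384/990 = 1 − 0.3879 ≈ 0.612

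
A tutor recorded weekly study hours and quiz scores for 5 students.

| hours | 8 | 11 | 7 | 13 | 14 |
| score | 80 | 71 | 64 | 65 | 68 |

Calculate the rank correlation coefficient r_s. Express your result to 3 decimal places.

Rank hours: 2, 3, 1, 4, 5
Rank score: 5, 4, 1, 2, 3
d = rank(hours) − rank(score): -3, -1, 0, 2, 2; Σd² = 18
ρ = 1 − 6Σd² / [n(n²−1)] = 1 − 6×18 / (5×24) = 1 − 108/120 ≈ 0.100

0.100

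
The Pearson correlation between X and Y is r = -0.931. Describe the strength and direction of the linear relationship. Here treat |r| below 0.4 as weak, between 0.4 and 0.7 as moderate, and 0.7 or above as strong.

strong negative

r = -0.931 < 0 so the relationship is negative.
|r| = 0.931, which falls in the strong range.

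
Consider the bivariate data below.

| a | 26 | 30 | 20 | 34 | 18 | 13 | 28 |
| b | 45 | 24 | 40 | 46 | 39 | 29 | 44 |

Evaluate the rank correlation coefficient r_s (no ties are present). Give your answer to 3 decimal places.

0.429

Rank a: 4, 6, 3, 7, 2, 1, 5
Rank b: 6, 1, 4, 7, 3, 2, 5
d = rank(a) − rank(b): -2, 5, -1, 0, -1, -1, 0; Σd² = 32
ρ = 1 − 6Σd² / [n(n²−1)] = 1 − 6×32 / (7×48) = 1 − 192/336 ≈ 0.429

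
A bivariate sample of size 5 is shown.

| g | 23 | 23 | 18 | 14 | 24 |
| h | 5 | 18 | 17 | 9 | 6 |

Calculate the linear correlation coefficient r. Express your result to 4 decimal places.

-0.1622

n = 5, Σg = 102, Σh = 55, Σg² = 2154, Σh² = 755, Σgh = 1105
nΣgh − ΣgΣh = 5525 − 5610 = -85
nΣg² − (Σg)² = 10770 − 10404 = 366; nΣh² − (Σh)² = 3775 − 3025 = 750
r = -85 / √(366 × 750) = -85 / 523.9275 ≈ -0.1622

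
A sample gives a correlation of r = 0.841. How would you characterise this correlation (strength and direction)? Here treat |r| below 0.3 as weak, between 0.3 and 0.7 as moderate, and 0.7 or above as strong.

strong positive

r = 0.841 > 0 so the relationship is positive.
|r| = 0.841, which falls in the strong range.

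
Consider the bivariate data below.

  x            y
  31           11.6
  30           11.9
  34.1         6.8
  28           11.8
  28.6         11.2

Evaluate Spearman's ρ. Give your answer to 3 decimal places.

-0.500

Rank x: 4, 3, 5, 1, 2
Rank y: 3, 5, 1, 4, 2
d = rank(x) − rank(y): 1, -2, 4, -3, 0; Σd² = 30
ρ = 1 − 6Σd² / [n(n²−1)] = 1 − 6×30 / (5×24) = 1 − 180/120 ≈ -0.500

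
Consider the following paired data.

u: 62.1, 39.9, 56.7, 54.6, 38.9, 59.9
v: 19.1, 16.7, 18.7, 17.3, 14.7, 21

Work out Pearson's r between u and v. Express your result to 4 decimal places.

n = 6, Σu = 312.1, Σv = 107.5, Σu² = 16745.69, Σv² = 1949.77, Σuv = 5687.04
nΣuv − ΣuΣv = 34122.24 − 33550.75 = 571.49
nΣu² − (Σu)² = 100474.14 − 97406.41 = 3067.73; nΣv² − (Σv)² = 11698.62 − 11556.25 = 142.37
r = 571.49 / √(3067.73 × 142.37) = 571.49 / 660.8727 ≈ 0.8648

0.8648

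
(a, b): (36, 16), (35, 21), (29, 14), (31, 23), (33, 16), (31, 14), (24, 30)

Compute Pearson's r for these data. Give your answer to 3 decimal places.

n = 7, Σa = 219, Σb = 134, Σa² = 6949, Σb² = 2774, Σab = 4112
nΣab − ΣaΣb = 28784 − 29346 = -562
nΣa² − (Σa)² = 48643 − 47961 = 682; nΣb² − (Σb)² = 19418 − 17956 = 1462
r = -562 / √(682 × 1462) = -562 / 998.5409 ≈ -0.563

-0.563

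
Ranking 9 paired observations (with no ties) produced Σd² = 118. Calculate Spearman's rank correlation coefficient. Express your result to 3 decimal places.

ρ = 1 − 6Σd² / [n(n²−1)] = 1 − 6×118 / (9×80)
  = 1 − 708/720 = 1 − 0.9833 ≈ 0.017

0.017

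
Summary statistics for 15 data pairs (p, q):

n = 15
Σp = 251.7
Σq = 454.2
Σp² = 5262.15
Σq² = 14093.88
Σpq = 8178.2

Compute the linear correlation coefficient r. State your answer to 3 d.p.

r = (nΣpq − ΣpΣq) / √[(nΣp² − (Σp)²)(nΣq² − (Σq)²)]
Numerator: 15×8178.2 − 251.7×454.2 = 8350.86
Denominator: √[(78932.25 − 63352.89)(211408.2 − 206297.64)] = √[15579.36 × 5110.56] = 8922.9622
r = 8350.86 / 8922.9622 ≈ 0.936

0.936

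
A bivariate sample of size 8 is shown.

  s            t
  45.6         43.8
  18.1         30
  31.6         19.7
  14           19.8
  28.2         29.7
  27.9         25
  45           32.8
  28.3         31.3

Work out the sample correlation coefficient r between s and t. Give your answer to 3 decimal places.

0.672

n = 8, Σs = 238.7, Σt = 232.1, Σs² = 8001.07, Σt² = 7161.19, Σst = 7336.83
nΣst − ΣsΣt = 58694.64 − 55402.27 = 3292.37
nΣs² − (Σs)² = 64008.56 − 56977.69 = 7030.87; nΣt² − (Σt)² = 57289.52 − 53870.41 = 3419.11
r = 3292.37 / √(7030.87 × 3419.11) = 3292.37 / 4902.9907 ≈ 0.672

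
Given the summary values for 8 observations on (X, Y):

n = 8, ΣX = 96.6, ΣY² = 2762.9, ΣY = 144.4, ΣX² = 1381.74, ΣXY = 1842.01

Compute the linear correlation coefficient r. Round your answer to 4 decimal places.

0.5360

r = (nΣXY − ΣXΣY) / √[(nΣX² − (ΣX)²)(nΣY² − (ΣY)²)]
Numerator: 8×1842.01 − 96.6×144.4 = 787.04
Denominator: √[(11053.92 − 9331.56)(22103.2 − 20851.36)] = √[1722.36 × 1251.84] = 1468.3730
r = 787.04 / 1468.3730 ≈ 0.5360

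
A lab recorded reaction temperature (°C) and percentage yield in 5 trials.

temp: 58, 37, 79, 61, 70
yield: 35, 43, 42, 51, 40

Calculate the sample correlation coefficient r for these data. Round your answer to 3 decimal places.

n = 5, Σx = 305, Σy = 211, Σx² = 19595, Σy² = 9039, Σxy = 12850
nΣxy − ΣxΣy = 64250 − 64355 = -105
nΣx² − (Σx)² = 97975 − 93025 = 4950; nΣy² − (Σy)² = 45195 − 44521 = 674
r = -105 / √(4950 × 674) = -105 / 1826.5541 ≈ -0.057

-0.057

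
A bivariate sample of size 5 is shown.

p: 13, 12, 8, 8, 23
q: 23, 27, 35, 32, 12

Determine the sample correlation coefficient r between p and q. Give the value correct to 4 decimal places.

-0.9799

n = 5, Σp = 64, Σq = 129, Σp² = 970, Σq² = 3651, Σpq = 1435
nΣpq − ΣpΣq = 7175 − 8256 = -1081
nΣp² − (Σp)² = 4850 − 4096 = 754; nΣq² − (Σq)² = 18255 − 16641 = 1614
r = -1081 / √(754 × 1614) = -1081 / 1103.1573 ≈ -0.9799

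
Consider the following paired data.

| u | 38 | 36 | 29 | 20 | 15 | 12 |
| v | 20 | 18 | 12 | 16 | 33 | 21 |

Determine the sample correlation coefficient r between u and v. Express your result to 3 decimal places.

-0.453

n = 6, Σu = 150, Σv = 120, Σu² = 4350, Σv² = 2654, Σuv = 2823
nΣuv − ΣuΣv = 16938 − 18000 = -1062
nΣu² − (Σu)² = 26100 − 22500 = 3600; nΣv² − (Σv)² = 15924 − 14400 = 1524
r = -1062 / √(3600 × 1524) = -1062 / 2342.3066 ≈ -0.453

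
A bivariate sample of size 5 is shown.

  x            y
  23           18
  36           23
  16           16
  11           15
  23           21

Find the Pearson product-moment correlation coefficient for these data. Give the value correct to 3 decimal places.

0.937

n = 5, Σx = 109, Σy = 93, Σx² = 2731, Σy² = 1775, Σxy = 2146
nΣxy − ΣxΣy = 10730 − 10137 = 593
nΣx² − (Σx)² = 13655 − 11881 = 1774; nΣy² − (Σy)² = 8875 − 8649 = 226
r = 593 / √(1774 × 226) = 593 / 633.1856 ≈ 0.937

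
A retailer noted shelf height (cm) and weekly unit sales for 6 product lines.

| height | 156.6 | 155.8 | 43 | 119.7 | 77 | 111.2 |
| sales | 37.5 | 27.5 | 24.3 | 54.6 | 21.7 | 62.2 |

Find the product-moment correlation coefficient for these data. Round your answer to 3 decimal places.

0.303

n = 6, Σx = 663.3, Σy = 227.8, Σx² = 83268.73, Σy² = 10073.88, Σxy = 26325.06
nΣxy − ΣxΣy = 157950.36 − 151099.74 = 6850.62
nΣx² − (Σx)² = 499612.38 − 439966.89 = 59645.49; nΣy² − (Σy)² = 60443.28 − 51892.84 = 8550.44
r = 6850.62 / √(59645.49 × 8550.44) = 6850.62 / 22583.0729 ≈ 0.303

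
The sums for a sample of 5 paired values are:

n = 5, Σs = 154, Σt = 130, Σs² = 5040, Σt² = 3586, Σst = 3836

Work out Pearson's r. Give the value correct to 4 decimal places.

r = (nΣst − ΣsΣt) / √[(nΣs² − (Σs)²)(nΣt² − (Σt)²)]
Numerator: 5×3836 − 154×130 = -840
Denominator: √[(25200 − 23716)(17930 − 16900)] = √[1484 × 1030] = 1236.3333
r = -840 / 1236.3333 ≈ -0.6794

-0.6794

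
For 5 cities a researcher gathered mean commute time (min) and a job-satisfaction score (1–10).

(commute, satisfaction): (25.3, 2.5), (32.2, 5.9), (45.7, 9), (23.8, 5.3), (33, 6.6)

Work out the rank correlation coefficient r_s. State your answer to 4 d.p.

0.9000

Rank commute: 2, 3, 5, 1, 4
Rank satisfaction: 1, 3, 5, 2, 4
d = rank(commute) − rank(satisfaction): 1, 0, 0, -1, 0; Σd² = 2
ρ = 1 − 6Σd² / [n(n²−1)] = 1 − 6×2 / (5×24) = 1 − 12/120 ≈ 0.9000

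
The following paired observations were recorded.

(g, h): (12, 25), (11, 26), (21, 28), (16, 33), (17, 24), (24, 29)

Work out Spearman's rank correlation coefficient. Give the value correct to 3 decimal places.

0.314

Rank g: 2, 1, 5, 3, 4, 6
Rank h: 2, 3, 4, 6, 1, 5
d = rank(g) − rank(h): 0, -2, 1, -3, 3, 1; Σd² = 24
ρ = 1 − 6Σd² / [n(n²−1)] = 1 − 6×24 / (6×35) = 1 − 144/210 ≈ 0.314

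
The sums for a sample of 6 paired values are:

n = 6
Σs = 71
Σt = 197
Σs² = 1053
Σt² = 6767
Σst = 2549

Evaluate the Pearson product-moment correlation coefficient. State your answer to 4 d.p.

r = (nΣst − ΣsΣt) / √[(nΣs² − (Σs)²)(nΣt² − (Σt)²)]
Numerator: 6×2549 − 71×197 = 1307
Denominator: √[(6318 − 5041)(40602 − 38809)] = √[1277 × 1793] = 1513.1626
r = 1307 / 1513.1626 ≈ 0.8638

0.8638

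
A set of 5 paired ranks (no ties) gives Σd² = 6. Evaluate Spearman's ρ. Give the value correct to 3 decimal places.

ρ = 1 − 6Σd² / [n(n²−1)] = 1 − 6×6 / (5×24)
  = 1 − 36/120 = 1 − 0.3000 ≈ 0.700

0.700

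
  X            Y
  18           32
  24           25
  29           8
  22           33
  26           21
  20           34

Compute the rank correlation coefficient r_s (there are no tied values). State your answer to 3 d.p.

-0.829

Rank X: 1, 4, 6, 3, 5, 2
Rank Y: 4, 3, 1, 5, 2, 6
d = rank(X) − rank(Y): -3, 1, 5, -2, 3, -4; Σd² = 64
ρ = 1 − 6Σd² / [n(n²−1)] = 1 − 6×64 / (6×35) = 1 − 384/210 ≈ -0.829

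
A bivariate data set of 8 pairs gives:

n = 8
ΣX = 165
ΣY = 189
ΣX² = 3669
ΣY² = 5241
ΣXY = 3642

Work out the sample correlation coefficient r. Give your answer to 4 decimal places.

-0.5639

r = (nΣXY − ΣXΣY) / √[(nΣX² − (ΣX)²)(nΣY² − (ΣY)²)]
Numerator: 8×3642 − 165×189 = -2049
Denominator: √[(29352 − 27225)(41928 − 35721)] = √[2127 × 6207] = 3633.4954
r = -2049 / 3633.4954 ≈ -0.5639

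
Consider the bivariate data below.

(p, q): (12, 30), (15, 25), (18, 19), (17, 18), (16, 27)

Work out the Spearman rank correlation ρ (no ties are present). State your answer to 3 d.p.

Rank p: 1, 2, 5, 4, 3
Rank q: 5, 3, 2, 1, 4
d = rank(p) − rank(q): -4, -1, 3, 3, -1; Σd² = 36
ρ = 1 − 6Σd² / [n(n²−1)] = 1 − 6×36 / (5×24) = 1 − 216/120 ≈ -0.800

-0.800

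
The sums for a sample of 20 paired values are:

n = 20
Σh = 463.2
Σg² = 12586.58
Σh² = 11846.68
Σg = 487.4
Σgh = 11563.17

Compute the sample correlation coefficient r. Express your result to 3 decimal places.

0.309

r = (nΣgh − ΣgΣh) / √[(nΣg² − (Σg)²)(nΣh² − (Σh)²)]
Numerator: 20×11563.17 − 487.4×463.2 = 5499.72
Denominator: √[(251731.6 − 237558.76)(236933.6 − 214554.24)] = √[14172.84 × 22379.36] = 17809.5224
r = 5499.72 / 17809.5224 ≈ 0.309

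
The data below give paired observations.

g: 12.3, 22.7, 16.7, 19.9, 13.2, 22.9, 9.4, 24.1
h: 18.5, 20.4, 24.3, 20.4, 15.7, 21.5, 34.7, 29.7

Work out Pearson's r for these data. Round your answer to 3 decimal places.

-0.102

n = 8, Σg = 141.2, Σh = 185.2, Σg² = 2709.3, Σh² = 4559.98, Σgh = 3243.94
nΣgh − ΣgΣh = 25951.52 − 26150.24 = -198.72
nΣg² − (Σg)² = 21674.4 − 19937.44 = 1736.96; nΣh² − (Σh)² = 36479.84 − 34299.04 = 2180.8
r = -198.72 / √(1736.96 × 2180.8) = -198.72 / 1946.2688 ≈ -0.102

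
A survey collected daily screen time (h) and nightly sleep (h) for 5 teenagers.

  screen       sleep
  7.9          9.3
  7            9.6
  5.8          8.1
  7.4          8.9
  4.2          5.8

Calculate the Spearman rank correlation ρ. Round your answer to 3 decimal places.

0.700

Rank screen: 5, 3, 2, 4, 1
Rank sleep: 4, 5, 2, 3, 1
d = rank(screen) − rank(sleep): 1, -2, 0, 1, 0; Σd² = 6
ρ = 1 − 6Σd² / [n(n²−1)] = 1 − 6×6 / (5×24) = 1 − 36/120 ≈ 0.700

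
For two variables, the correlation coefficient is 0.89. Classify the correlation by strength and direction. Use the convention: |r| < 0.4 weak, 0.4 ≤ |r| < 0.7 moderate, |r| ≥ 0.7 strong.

r = 0.89 > 0 so the relationship is positive.
|r| = 0.89, which falls in the strong range.

strong positive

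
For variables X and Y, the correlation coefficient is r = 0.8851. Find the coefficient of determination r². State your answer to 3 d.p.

0.783

r² = (0.8851)² = 0.783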